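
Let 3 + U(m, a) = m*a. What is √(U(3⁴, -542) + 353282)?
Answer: 19*√857 ≈ 556.22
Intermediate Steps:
U(m, a) = -3 + a*m (U(m, a) = -3 + m*a = -3 + a*m)
√(U(3⁴, -542) + 353282) = √((-3 - 542*3⁴) + 353282) = √((-3 - 542*81) + 353282) = √((-3 - 43902) + 353282) = √(-43905 + 353282) = √309377 = 19*√857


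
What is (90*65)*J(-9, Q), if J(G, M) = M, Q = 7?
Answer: 40950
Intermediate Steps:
(90*65)*J(-9, Q) = (90*65)*7 = 5850*7 = 40950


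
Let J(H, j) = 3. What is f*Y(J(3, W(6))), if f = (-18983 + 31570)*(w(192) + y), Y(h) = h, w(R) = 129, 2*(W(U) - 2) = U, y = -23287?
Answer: -874469238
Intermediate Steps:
W(U) = 2 + U/2
f = -291489746 (f = (-18983 + 31570)*(129 - 23287) = 12587*(-23158) = -291489746)
f*Y(J(3, W(6))) = -291489746*3 = -874469238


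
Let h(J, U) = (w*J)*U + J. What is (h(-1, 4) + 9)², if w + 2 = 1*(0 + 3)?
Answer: 16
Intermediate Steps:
w = 1 (w = -2 + 1*(0 + 3) = -2 + 1*3 = -2 + 3 = 1)
h(J, U) = J + J*U (h(J, U) = (1*J)*U + J = J*U + J = J + J*U)
(h(-1, 4) + 9)² = (-(1 + 4) + 9)² = (-1*5 + 9)² = (-5 + 9)² = 4² = 16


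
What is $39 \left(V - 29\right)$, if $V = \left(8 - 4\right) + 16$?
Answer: $-351$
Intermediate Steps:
$V = 20$ ($V = 4 + 16 = 20$)
$39 \left(V - 29\right) = 39 \left(20 - 29\right) = 39 \left(-9\right) = -351$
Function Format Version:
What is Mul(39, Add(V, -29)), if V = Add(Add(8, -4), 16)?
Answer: -351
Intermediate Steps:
V = 20 (V = Add(4, 16) = 20)
Mul(39, Add(V, -29)) = Mul(39, Add(20, -29)) = Mul(39, -9) = -351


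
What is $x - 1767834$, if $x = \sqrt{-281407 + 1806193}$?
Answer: $-1767834 + \sqrt{1524786} \approx -1.7666 \cdot 10^{6}$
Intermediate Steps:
$x = \sqrt{1524786} \approx 1234.8$
$x - 1767834 = \sqrt{1524786} - 1767834 = -1767834 + \sqrt{1524786}$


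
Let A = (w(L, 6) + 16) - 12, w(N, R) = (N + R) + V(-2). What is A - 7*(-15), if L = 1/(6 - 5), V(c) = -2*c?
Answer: 120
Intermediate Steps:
L = 1 (L = 1/1 = 1)
w(N, R) = 4 + N + R (w(N, R) = (N + R) - 2*(-2) = (N + R) + 4 = 4 + N + R)
A = 15 (A = ((4 + 1 + 6) + 16) - 12 = (11 + 16) - 12 = 27 - 12 = 15)
A - 7*(-15) = 15 - 7*(-15) = 15 + 105 = 120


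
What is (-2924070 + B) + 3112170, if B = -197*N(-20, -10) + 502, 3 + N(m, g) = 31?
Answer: 183086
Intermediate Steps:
N(m, g) = 28 (N(m, g) = -3 + 31 = 28)
B = -5014 (B = -197*28 + 502 = -5516 + 502 = -5014)
(-2924070 + B) + 3112170 = (-2924070 - 5014) + 3112170 = -2929084 + 3112170 = 183086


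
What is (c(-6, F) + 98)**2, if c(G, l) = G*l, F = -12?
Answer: 28900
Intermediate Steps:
(c(-6, F) + 98)**2 = (-6*(-12) + 98)**2 = (72 + 98)**2 = 170**2 = 28900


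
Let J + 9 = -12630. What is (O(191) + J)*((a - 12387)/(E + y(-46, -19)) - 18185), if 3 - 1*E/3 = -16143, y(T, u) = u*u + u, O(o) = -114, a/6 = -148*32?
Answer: 1257027930951/5420 ≈ 2.3192e+8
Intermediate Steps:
J = -12639 (J = -9 - 12630 = -12639)
a = -28416 (a = 6*(-148*32) = 6*(-4736) = -28416)
y(T, u) = u + u² (y(T, u) = u² + u = u + u²)
E = 48438 (E = 9 - 3*(-16143) = 9 + 48429 = 48438)
(O(191) + J)*((a - 12387)/(E + y(-46, -19)) - 18185) = (-114 - 12639)*((-28416 - 12387)/(48438 - 19*(1 - 19)) - 18185) = -12753*(-40803/(48438 - 19*(-18)) - 18185) = -12753*(-40803/(48438 + 342) - 18185) = -12753*(-40803/48780 - 18185) = -12753*(-40803*1/48780 - 18185) = -12753*(-13601/16260 - 18185) = -12753*(-295701701/16260) = 1257027930951/5420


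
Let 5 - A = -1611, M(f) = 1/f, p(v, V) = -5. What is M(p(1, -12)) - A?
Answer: -8081/5 ≈ -1616.2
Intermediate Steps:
A = 1616 (A = 5 - 1*(-1611) = 5 + 1611 = 1616)
M(p(1, -12)) - A = 1/(-5) - 1*1616 = -1/5 - 1616 = -8081/5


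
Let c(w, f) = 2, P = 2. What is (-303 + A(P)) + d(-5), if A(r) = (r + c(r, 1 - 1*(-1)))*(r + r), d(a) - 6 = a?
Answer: -286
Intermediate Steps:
d(a) = 6 + a
A(r) = 2*r*(2 + r) (A(r) = (r + 2)*(r + r) = (2 + r)*(2*r) = 2*r*(2 + r))
(-303 + A(P)) + d(-5) = (-303 + 2*2*(2 + 2)) + (6 - 5) = (-303 + 2*2*4) + 1 = (-303 + 16) + 1 = -287 + 1 = -286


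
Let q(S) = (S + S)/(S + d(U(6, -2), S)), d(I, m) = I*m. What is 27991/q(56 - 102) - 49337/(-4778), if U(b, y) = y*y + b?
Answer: 367812413/2389 ≈ 1.5396e+5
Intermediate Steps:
U(b, y) = b + y² (U(b, y) = y² + b = b + y²)
q(S) = 2/11 (q(S) = (S + S)/(S + (6 + (-2)²)*S) = (2*S)/(S + (6 + 4)*S) = (2*S)/(S + 10*S) = (2*S)/((11*S)) = (2*S)*(1/(11*S)) = 2/11)
27991/q(56 - 102) - 49337/(-4778) = 27991/(2/11) - 49337/(-4778) = 27991*(11/2) - 49337*(-1/4778) = 307901/2 + 49337/4778 = 367812413/2389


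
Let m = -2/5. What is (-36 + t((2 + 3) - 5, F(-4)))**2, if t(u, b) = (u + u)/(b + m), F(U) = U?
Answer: 1296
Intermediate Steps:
m = -2/5 (m = -2*1/5 = -2/5 ≈ -0.40000)
t(u, b) = 2*u/(-2/5 + b) (t(u, b) = (u + u)/(b - 2/5) = (2*u)/(-2/5 + b) = 2*u/(-2/5 + b))
(-36 + t((2 + 3) - 5, F(-4)))**2 = (-36 + 10*((2 + 3) - 5)/(-2 + 5*(-4)))**2 = (-36 + 10*(5 - 5)/(-2 - 20))**2 = (-36 + 10*0/(-22))**2 = (-36 + 10*0*(-1/22))**2 = (-36 + 0)**2 = (-36)**2 = 1296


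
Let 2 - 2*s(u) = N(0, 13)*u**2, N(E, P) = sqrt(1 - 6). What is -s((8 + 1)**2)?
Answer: -1 + 6561*I*sqrt(5)/2 ≈ -1.0 + 7335.4*I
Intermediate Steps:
N(E, P) = I*sqrt(5) (N(E, P) = sqrt(-5) = I*sqrt(5))
s(u) = 1 - I*sqrt(5)*u**2/2
-s((8 + 1)**2) = -(1 - I*sqrt(5)*((8 + 1)**2)**2/2) = -(1 - I*sqrt(5)*(9**2)**2/2) = -(1 - 1/2*I*sqrt(5)*81**2) = -(1 - 1/2*I*sqrt(5)*6561) = -(1 - 6561*I*sqrt(5)/2) = -1 + 6561*I*sqrt(5)/2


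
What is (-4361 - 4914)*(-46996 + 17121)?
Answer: 277090625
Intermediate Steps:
(-4361 - 4914)*(-46996 + 17121) = -9275*(-29875) = 277090625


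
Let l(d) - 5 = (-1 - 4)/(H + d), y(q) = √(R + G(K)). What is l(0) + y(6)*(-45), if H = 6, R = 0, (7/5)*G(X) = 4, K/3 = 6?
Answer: 25/6 - 90*√35/7 ≈ -71.897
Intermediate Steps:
K = 18 (K = 3*6 = 18)
G(X) = 20/7 (G(X) = (5/7)*4 = 20/7)
y(q) = 2*√35/7 (y(q) = √(0 + 20/7) = √(20/7) = 2*√35/7)
l(d) = 5 - 5/(6 + d) (l(d) = 5 + (-1 - 4)/(6 + d) = 5 - 5/(6 + d))
l(0) + y(6)*(-45) = 5*(5 + 0)/(6 + 0) + (2*√35/7)*(-45) = 5*5/6 - 90*√35/7 = 5*(⅙)*5 - 90*√35/7 = 25/6 - 90*√35/7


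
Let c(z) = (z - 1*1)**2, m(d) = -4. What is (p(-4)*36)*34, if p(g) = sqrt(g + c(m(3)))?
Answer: 1224*sqrt(21) ≈ 5609.1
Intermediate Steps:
c(z) = (-1 + z)**2 (c(z) = (z - 1)**2 = (-1 + z)**2)
p(g) = sqrt(25 + g) (p(g) = sqrt(g + (-1 - 4)**2) = sqrt(g + (-5)**2) = sqrt(g + 25) = sqrt(25 + g))
(p(-4)*36)*34 = (sqrt(25 - 4)*36)*34 = (sqrt(21)*36)*34 = (36*sqrt(21))*34 = 1224*sqrt(21)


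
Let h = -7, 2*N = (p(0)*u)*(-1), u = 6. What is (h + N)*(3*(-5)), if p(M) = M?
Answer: 105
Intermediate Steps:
N = 0 (N = ((0*6)*(-1))/2 = (0*(-1))/2 = (1/2)*0 = 0)
(h + N)*(3*(-5)) = (-7 + 0)*(3*(-5)) = -7*(-15) = 105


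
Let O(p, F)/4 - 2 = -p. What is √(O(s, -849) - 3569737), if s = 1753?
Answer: I*√3576741 ≈ 1891.2*I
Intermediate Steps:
O(p, F) = 8 - 4*p (O(p, F) = 8 + 4*(-p) = 8 - 4*p)
√(O(s, -849) - 3569737) = √((8 - 4*1753) - 3569737) = √((8 - 7012) - 3569737) = √(-7004 - 3569737) = √(-3576741) = I*√3576741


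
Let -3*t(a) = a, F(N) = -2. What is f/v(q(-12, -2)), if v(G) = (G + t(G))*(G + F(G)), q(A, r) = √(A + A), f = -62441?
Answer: 187323/56 - 62441*I*√6/112 ≈ 3345.1 - 1365.6*I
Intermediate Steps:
q(A, r) = √2*√A (q(A, r) = √(2*A) = √2*√A)
t(a) = -a/3
v(G) = 2*G*(-2 + G)/3 (v(G) = (G - G/3)*(G - 2) = (2*G/3)*(-2 + G) = 2*G*(-2 + G)/3)
f/v(q(-12, -2)) = -62441*(-I*√6/(8*(-2 + √2*√(-12)))) = -62441*(-I*√6/(8*(-2 + √2*(2*I*√3)))) = -62441*(-I*√6/(8*(-2 + 2*I*√6))) = -(-62441)*I*√6/(8*(-2 + 2*I*√6)) = 62441*I*√6/(8*(-2 + 2*I*√6))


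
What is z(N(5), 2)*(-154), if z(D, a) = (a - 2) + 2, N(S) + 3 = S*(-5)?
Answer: -308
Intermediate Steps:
N(S) = -3 - 5*S (N(S) = -3 + S*(-5) = -3 - 5*S)
z(D, a) = a (z(D, a) = (-2 + a) + 2 = a)
z(N(5), 2)*(-154) = 2*(-154) = -308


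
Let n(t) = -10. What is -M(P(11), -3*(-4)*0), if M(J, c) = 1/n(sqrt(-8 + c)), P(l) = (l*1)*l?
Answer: 1/10 ≈ 0.10000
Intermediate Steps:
P(l) = l**2 (P(l) = l*l = l**2)
M(J, c) = -1/10 (M(J, c) = 1/(-10) = -1/10)
-M(P(11), -3*(-4)*0) = -1*(-1/10) = 1/10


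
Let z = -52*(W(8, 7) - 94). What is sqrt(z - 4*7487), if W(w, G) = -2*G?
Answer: 2*I*sqrt(6083) ≈ 155.99*I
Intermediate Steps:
z = 5616 (z = -52*(-2*7 - 94) = -52*(-14 - 94) = -52*(-108) = 5616)
sqrt(z - 4*7487) = sqrt(5616 - 4*7487) = sqrt(5616 - 29948) = sqrt(-24332) = 2*I*sqrt(6083)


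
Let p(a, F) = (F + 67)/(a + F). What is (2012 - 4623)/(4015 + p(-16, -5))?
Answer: -54831/84253 ≈ -0.65079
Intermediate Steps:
p(a, F) = (67 + F)/(F + a)
(2012 - 4623)/(4015 + p(-16, -5)) = (2012 - 4623)/(4015 + (67 - 5)/(-5 - 16)) = -2611/(4015 + 62/(-21)) = -2611/(4015 - 1/21*62) = -2611/(4015 - 62/21) = -2611/84253/21 = -2611*21/84253 = -54831/84253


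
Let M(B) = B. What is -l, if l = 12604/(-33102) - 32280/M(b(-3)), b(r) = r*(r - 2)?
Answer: 35624054/16551 ≈ 2152.4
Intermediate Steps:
b(r) = r*(-2 + r)
l = -35624054/16551 (l = 12604/(-33102) - 32280*(-1/(3*(-2 - 3))) = 12604*(-1/33102) - 32280/((-3*(-5))) = -6302/16551 - 32280/15 = -6302/16551 - 32280*1/15 = -6302/16551 - 2152 = -35624054/16551 ≈ -2152.4)
-l = -1*(-35624054/16551) = 35624054/16551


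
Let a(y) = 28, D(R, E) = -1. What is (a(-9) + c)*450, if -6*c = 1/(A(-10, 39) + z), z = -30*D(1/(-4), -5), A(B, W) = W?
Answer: 289775/23 ≈ 12599.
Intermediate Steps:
z = 30 (z = -30*(-1) = 30)
c = -1/414 (c = -1/(6*(39 + 30)) = -⅙/69 = -⅙*1/69 = -1/414 ≈ -0.0024155)
(a(-9) + c)*450 = (28 - 1/414)*450 = (11591/414)*450 = 289775/23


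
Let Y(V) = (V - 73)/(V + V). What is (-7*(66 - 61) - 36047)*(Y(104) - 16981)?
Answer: 63721118697/104 ≈ 6.1270e+8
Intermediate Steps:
Y(V) = (-73 + V)/(2*V) (Y(V) = (-73 + V)/((2*V)) = (-73 + V)*(1/(2*V)) = (-73 + V)/(2*V))
(-7*(66 - 61) - 36047)*(Y(104) - 16981) = (-7*(66 - 61) - 36047)*((½)*(-73 + 104)/104 - 16981) = (-7*5 - 36047)*((½)*(1/104)*31 - 16981) = (-35 - 36047)*(31/208 - 16981) = -36082*(-3532017/208) = 63721118697/104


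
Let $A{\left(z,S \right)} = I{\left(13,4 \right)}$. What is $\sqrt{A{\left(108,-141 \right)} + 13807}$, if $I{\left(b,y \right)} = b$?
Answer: $2 \sqrt{3455} \approx 117.56$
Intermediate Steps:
$A{\left(z,S \right)} = 13$
$\sqrt{A{\left(108,-141 \right)} + 13807} = \sqrt{13 + 13807} = \sqrt{13820} = 2 \sqrt{3455}$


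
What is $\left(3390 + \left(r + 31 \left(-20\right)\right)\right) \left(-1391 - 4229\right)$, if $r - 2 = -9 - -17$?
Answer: $-15623600$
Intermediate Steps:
$r = 10$ ($r = 2 - -8 = 2 + \left(-9 + 17\right) = 2 + 8 = 10$)
$\left(3390 + \left(r + 31 \left(-20\right)\right)\right) \left(-1391 - 4229\right) = \left(3390 + \left(10 + 31 \left(-20\right)\right)\right) \left(-1391 - 4229\right) = \left(3390 + \left(10 - 620\right)\right) \left(-5620\right) = \left(3390 - 610\right) \left(-5620\right) = 2780 \left(-5620\right) = -15623600$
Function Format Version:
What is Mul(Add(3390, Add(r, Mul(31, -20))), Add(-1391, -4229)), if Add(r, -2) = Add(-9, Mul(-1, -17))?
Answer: -15623600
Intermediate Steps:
r = 10 (r = Add(2, Add(-9, Mul(-1, -17))) = Add(2, Add(-9, 17)) = Add(2, 8) = 10)
Mul(Add(3390, Add(r, Mul(31, -20))), Add(-1391, -4229)) = Mul(Add(3390, Add(10, Mul(31, -20))), Add(-1391, -4229)) = Mul(Add(3390, Add(10, -620)), -5620) = Mul(Add(3390, -610), -5620) = Mul(2780, -5620) = -15623600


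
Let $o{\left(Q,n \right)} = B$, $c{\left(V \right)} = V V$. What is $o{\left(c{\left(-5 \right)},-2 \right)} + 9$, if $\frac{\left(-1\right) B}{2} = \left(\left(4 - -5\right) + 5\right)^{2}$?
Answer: $-383$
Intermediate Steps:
$c{\left(V \right)} = V^{2}$
$B = -392$ ($B = - 2 \left(\left(4 - -5\right) + 5\right)^{2} = - 2 \left(\left(4 + 5\right) + 5\right)^{2} = - 2 \left(9 + 5\right)^{2} = - 2 \cdot 14^{2} = \left(-2\right) 196 = -392$)
$o{\left(Q,n \right)} = -392$
$o{\left(c{\left(-5 \right)},-2 \right)} + 9 = -392 + 9 = -383$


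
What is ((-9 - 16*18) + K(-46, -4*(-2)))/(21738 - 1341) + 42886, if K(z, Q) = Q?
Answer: 874745453/20397 ≈ 42886.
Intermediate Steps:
((-9 - 16*18) + K(-46, -4*(-2)))/(21738 - 1341) + 42886 = ((-9 - 16*18) - 4*(-2))/(21738 - 1341) + 42886 = ((-9 - 288) + 8)/20397 + 42886 = (-297 + 8)*(1/20397) + 42886 = -289*1/20397 + 42886 = -289/20397 + 42886 = 874745453/20397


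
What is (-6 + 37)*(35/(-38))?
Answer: -1085/38 ≈ -28.553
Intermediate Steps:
(-6 + 37)*(35/(-38)) = 31*(35*(-1/38)) = 31*(-35/38) = -1085/38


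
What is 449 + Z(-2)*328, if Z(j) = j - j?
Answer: 449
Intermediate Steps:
Z(j) = 0
449 + Z(-2)*328 = 449 + 0*328 = 449 + 0 = 449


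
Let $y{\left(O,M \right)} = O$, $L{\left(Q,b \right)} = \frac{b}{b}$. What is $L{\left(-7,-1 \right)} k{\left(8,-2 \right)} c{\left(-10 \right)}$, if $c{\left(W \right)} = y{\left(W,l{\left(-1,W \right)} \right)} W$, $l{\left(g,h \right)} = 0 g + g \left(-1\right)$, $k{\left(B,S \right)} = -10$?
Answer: $-1000$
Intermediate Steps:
$l{\left(g,h \right)} = - g$ ($l{\left(g,h \right)} = 0 - g = - g$)
$L{\left(Q,b \right)} = 1$
$c{\left(W \right)} = W^{2}$ ($c{\left(W \right)} = W W = W^{2}$)
$L{\left(-7,-1 \right)} k{\left(8,-2 \right)} c{\left(-10 \right)} = 1 \left(-10\right) \left(-10\right)^{2} = \left(-10\right) 100 = -1000$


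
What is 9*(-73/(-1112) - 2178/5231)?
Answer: -18360657/5816872 ≈ -3.1564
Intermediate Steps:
9*(-73/(-1112) - 2178/5231) = 9*(-73*(-1/1112) - 2178*1/5231) = 9*(73/1112 - 2178/5231) = 9*(-2040073/5816872) = -18360657/5816872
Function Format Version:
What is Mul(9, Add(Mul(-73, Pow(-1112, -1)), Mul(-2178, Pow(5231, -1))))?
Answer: Rational(-18360657, 5816872) ≈ -3.1564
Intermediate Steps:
Mul(9, Add(Mul(-73, Pow(-1112, -1)), Mul(-2178, Pow(5231, -1)))) = Mul(9, Add(Mul(-73, Rational(-1, 1112)), Mul(-2178, Rational(1, 5231)))) = Mul(9, Add(Rational(73, 1112), Rational(-2178, 5231))) = Mul(9, Rational(-2040073, 5816872)) = Rational(-18360657, 5816872)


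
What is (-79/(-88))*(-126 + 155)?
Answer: 2291/88 ≈ 26.034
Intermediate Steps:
(-79/(-88))*(-126 + 155) = -79*(-1/88)*29 = (79/88)*29 = 2291/88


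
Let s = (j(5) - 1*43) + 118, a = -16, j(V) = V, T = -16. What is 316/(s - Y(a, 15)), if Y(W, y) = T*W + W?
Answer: -79/40 ≈ -1.9750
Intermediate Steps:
s = 80 (s = (5 - 1*43) + 118 = (5 - 43) + 118 = -38 + 118 = 80)
Y(W, y) = -15*W (Y(W, y) = -16*W + W = -15*W)
316/(s - Y(a, 15)) = 316/(80 - (-15)*(-16)) = 316/(80 - 1*240) = 316/(80 - 240) = 316/(-160) = 316*(-1/160) = -79/40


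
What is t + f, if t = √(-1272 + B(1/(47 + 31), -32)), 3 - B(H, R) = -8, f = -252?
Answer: -252 + I*√1261 ≈ -252.0 + 35.511*I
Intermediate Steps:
B(H, R) = 11 (B(H, R) = 3 - 1*(-8) = 3 + 8 = 11)
t = I*√1261 (t = √(-1272 + 11) = √(-1261) = I*√1261 ≈ 35.511*I)
t + f = I*√1261 - 252 = -252 + I*√1261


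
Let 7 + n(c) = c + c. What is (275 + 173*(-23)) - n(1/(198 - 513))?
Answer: -1164553/315 ≈ -3697.0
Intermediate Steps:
n(c) = -7 + 2*c (n(c) = -7 + (c + c) = -7 + 2*c)
(275 + 173*(-23)) - n(1/(198 - 513)) = (275 + 173*(-23)) - (-7 + 2/(198 - 513)) = (275 - 3979) - (-7 + 2/(-315)) = -3704 - (-7 + 2*(-1/315)) = -3704 - (-7 - 2/315) = -3704 - 1*(-2207/315) = -3704 + 2207/315 = -1164553/315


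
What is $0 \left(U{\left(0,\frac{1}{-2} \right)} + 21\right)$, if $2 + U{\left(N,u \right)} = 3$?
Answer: $0$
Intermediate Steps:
$U{\left(N,u \right)} = 1$ ($U{\left(N,u \right)} = -2 + 3 = 1$)
$0 \left(U{\left(0,\frac{1}{-2} \right)} + 21\right) = 0 \left(1 + 21\right) = 0 \cdot 22 = 0$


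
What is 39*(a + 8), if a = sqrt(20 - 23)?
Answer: 312 + 39*I*sqrt(3) ≈ 312.0 + 67.55*I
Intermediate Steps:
a = I*sqrt(3) (a = sqrt(-3) = I*sqrt(3) ≈ 1.732*I)
39*(a + 8) = 39*(I*sqrt(3) + 8) = 39*(8 + I*sqrt(3)) = 312 + 39*I*sqrt(3)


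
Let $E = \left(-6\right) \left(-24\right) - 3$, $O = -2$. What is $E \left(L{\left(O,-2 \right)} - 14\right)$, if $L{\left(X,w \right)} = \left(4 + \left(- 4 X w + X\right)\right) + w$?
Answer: $-4230$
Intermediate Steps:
$E = 141$ ($E = 144 - 3 = 141$)
$L{\left(X,w \right)} = 4 + X + w - 4 X w$ ($L{\left(X,w \right)} = \left(4 - \left(- X + 4 X w\right)\right) + w = \left(4 + X - 4 X w\right) + w = 4 + X + w - 4 X w$)
$E \left(L{\left(O,-2 \right)} - 14\right) = 141 \left(\left(4 - 2 - 2 - \left(-8\right) \left(-2\right)\right) - 14\right) = 141 \left(\left(4 - 2 - 2 - 16\right) - 14\right) = 141 \left(-16 - 14\right) = 141 \left(-30\right) = -4230$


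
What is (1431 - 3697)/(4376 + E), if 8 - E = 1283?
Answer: -2266/3101 ≈ -0.73073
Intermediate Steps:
E = -1275 (E = 8 - 1*1283 = 8 - 1283 = -1275)
(1431 - 3697)/(4376 + E) = (1431 - 3697)/(4376 - 1275) = -2266/3101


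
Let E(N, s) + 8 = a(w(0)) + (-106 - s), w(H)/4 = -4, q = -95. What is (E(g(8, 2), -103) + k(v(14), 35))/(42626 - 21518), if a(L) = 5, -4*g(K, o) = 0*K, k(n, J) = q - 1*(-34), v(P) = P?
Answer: -67/21108 ≈ -0.0031742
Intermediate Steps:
w(H) = -16 (w(H) = 4*(-4) = -16)
k(n, J) = -61 (k(n, J) = -95 - 1*(-34) = -95 + 34 = -61)
g(K, o) = 0 (g(K, o) = -0*K = -¼*0 = 0)
E(N, s) = -109 - s (E(N, s) = -8 + (5 + (-106 - s)) = -8 + (-101 - s) = -109 - s)
(E(g(8, 2), -103) + k(v(14), 35))/(42626 - 21518) = ((-109 - 1*(-103)) - 61)/(42626 - 21518) = ((-109 + 103) - 61)/21108 = (-6 - 61)*(1/21108) = -67*1/21108 = -67/21108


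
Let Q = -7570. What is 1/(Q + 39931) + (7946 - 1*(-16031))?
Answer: 775919698/32361 ≈ 23977.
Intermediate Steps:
1/(Q + 39931) + (7946 - 1*(-16031)) = 1/(-7570 + 39931) + (7946 - 1*(-16031)) = 1/32361 + (7946 + 16031) = 1/32361 + 23977 = 775919698/32361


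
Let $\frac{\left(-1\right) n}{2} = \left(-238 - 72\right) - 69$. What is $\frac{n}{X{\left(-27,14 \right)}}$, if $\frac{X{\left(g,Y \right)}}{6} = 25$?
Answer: $\frac{379}{75} \approx 5.0533$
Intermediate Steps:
$X{\left(g,Y \right)} = 150$ ($X{\left(g,Y \right)} = 6 \cdot 25 = 150$)
$n = 758$ ($n = - 2 \left(\left(-238 - 72\right) - 69\right) = - 2 \left(-310 - 69\right) = \left(-2\right) \left(-379\right) = 758$)
$\frac{n}{X{\left(-27,14 \right)}} = \frac{758}{150} = 758 \cdot \frac{1}{150} = \frac{379}{75}$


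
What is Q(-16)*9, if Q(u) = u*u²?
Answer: -36864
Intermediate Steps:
Q(u) = u³
Q(-16)*9 = (-16)³*9 = -4096*9 = -36864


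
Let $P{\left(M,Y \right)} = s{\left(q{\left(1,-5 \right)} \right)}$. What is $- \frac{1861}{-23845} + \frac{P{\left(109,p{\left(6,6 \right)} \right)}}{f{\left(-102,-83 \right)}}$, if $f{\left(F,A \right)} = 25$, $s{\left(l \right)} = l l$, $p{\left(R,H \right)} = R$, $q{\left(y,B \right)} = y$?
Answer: $\frac{14074}{119225} \approx 0.11805$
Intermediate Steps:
$s{\left(l \right)} = l^{2}$
$P{\left(M,Y \right)} = 1$ ($P{\left(M,Y \right)} = 1^{2} = 1$)
$- \frac{1861}{-23845} + \frac{P{\left(109,p{\left(6,6 \right)} \right)}}{f{\left(-102,-83 \right)}} = - \frac{1861}{-23845} + 1 \cdot \frac{1}{25} = \left(-1861\right) \left(- \frac{1}{23845}\right) + 1 \cdot \frac{1}{25} = \frac{1861}{23845} + \frac{1}{25} = \frac{14074}{119225}$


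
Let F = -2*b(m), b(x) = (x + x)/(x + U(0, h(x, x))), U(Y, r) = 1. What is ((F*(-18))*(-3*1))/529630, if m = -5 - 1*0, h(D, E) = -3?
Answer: -27/52963 ≈ -0.00050979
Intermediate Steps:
m = -5 (m = -5 + 0 = -5)
b(x) = 2*x/(1 + x) (b(x) = (x + x)/(x + 1) = (2*x)/(1 + x) = 2*x/(1 + x))
F = -5 (F = -4*(-5)/(1 - 5) = -4*(-5)/(-4) = -4*(-5)*(-1)/4 = -2*5/2 = -5)
((F*(-18))*(-3*1))/529630 = ((-5*(-18))*(-3*1))/529630 = (90*(-3))*(1/529630) = -270*1/529630 = -27/52963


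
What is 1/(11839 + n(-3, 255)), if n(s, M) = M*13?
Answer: 1/15154 ≈ 6.5989e-5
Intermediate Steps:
n(s, M) = 13*M
1/(11839 + n(-3, 255)) = 1/(11839 + 13*255) = 1/(11839 + 3315) = 1/15154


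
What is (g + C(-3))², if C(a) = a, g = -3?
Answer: 36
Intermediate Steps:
(g + C(-3))² = (-3 - 3)² = (-6)² = 36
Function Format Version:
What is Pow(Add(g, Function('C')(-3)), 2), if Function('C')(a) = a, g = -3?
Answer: 36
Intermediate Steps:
Pow(Add(g, Function('C')(-3)), 2) = Pow(Add(-3, -3), 2) = Pow(-6, 2) = 36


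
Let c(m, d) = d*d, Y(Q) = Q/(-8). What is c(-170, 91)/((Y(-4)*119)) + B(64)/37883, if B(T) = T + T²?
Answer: 89701898/644011 ≈ 139.29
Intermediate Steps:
Y(Q) = -Q/8 (Y(Q) = Q*(-⅛) = -Q/8)
c(m, d) = d²
c(-170, 91)/((Y(-4)*119)) + B(64)/37883 = 91²/((-⅛*(-4)*119)) + (64*(1 + 64))/37883 = 8281/(((½)*119)) + (64*65)*(1/37883) = 8281/(119/2) + 4160*(1/37883) = 8281*(2/119) + 4160/37883 = 2366/17 + 4160/37883 = 89701898/644011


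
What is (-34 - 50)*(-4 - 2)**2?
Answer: -3024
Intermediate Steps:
(-34 - 50)*(-4 - 2)**2 = -84*(-6)**2 = -84*36 = -3024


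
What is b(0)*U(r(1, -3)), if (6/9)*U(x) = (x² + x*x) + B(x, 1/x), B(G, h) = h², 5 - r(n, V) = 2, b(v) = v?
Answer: 0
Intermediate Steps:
r(n, V) = 3 (r(n, V) = 5 - 1*2 = 5 - 2 = 3)
U(x) = 3*x² + 3/(2*x²) (U(x) = 3*((x² + x*x) + (1/x)²)/2 = 3*((x² + x²) + x⁻²)/2 = 3*(2*x² + x⁻²)/2 = 3*(x⁻² + 2*x²)/2 = 3*x² + 3/(2*x²))
b(0)*U(r(1, -3)) = 0*((3/2)*(1 + 2*3⁴)/3²) = 0*((3/2)*(⅑)*(1 + 2*81)) = 0*((3/2)*(⅑)*(1 + 162)) = 0*((3/2)*(⅑)*163) = 0*(163/6) = 0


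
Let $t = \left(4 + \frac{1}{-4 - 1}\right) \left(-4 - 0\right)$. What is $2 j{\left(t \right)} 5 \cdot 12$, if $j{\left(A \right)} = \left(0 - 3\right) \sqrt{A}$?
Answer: $- 144 i \sqrt{95} \approx - 1403.5 i$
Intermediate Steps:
$t = - \frac{76}{5}$ ($t = \left(4 + \frac{1}{-5}\right) \left(-4 + 0\right) = \left(4 - \frac{1}{5}\right) \left(-4\right) = \frac{19}{5} \left(-4\right) = - \frac{76}{5} \approx -15.2$)
$j{\left(A \right)} = - 3 \sqrt{A}$ ($j{\left(A \right)} = \left(0 - 3\right) \sqrt{A} = - 3 \sqrt{A}$)
$2 j{\left(t \right)} 5 \cdot 12 = 2 \left(- 3 \sqrt{- \frac{76}{5}}\right) 5 \cdot 12 = 2 \left(- 3 \frac{2 i \sqrt{95}}{5}\right) 60 = 2 \left(- \frac{6 i \sqrt{95}}{5}\right) 60 = - \frac{12 i \sqrt{95}}{5} \cdot 60 = - 144 i \sqrt{95}$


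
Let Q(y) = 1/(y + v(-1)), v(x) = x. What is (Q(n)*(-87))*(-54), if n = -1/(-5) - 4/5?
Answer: -11745/4 ≈ -2936.3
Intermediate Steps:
n = -⅗ (n = -1*(-⅕) - 4*⅕ = ⅕ - ⅘ = -⅗ ≈ -0.60000)
Q(y) = 1/(-1 + y) (Q(y) = 1/(y - 1) = 1/(-1 + y))
(Q(n)*(-87))*(-54) = (-87/(-1 - ⅗))*(-54) = (-87/(-8/5))*(-54) = -5/8*(-87)*(-54) = (435/8)*(-54) = -11745/4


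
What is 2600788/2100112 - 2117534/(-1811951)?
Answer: 2289889745299/951325009628 ≈ 2.4071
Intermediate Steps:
2600788/2100112 - 2117534/(-1811951) = 2600788*(1/2100112) - 2117534*(-1/1811951) = 650197/525028 + 2117534/1811951 = 2289889745299/951325009628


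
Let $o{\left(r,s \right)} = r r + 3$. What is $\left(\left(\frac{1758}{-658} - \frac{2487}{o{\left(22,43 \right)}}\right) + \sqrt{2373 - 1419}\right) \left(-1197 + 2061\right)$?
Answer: $- \frac{1076799744}{160223} + 2592 \sqrt{106} \approx 19966.0$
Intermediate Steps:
$o{\left(r,s \right)} = 3 + r^{2}$ ($o{\left(r,s \right)} = r^{2} + 3 = 3 + r^{2}$)
$\left(\left(\frac{1758}{-658} - \frac{2487}{o{\left(22,43 \right)}}\right) + \sqrt{2373 - 1419}\right) \left(-1197 + 2061\right) = \left(\left(\frac{1758}{-658} - \frac{2487}{3 + 22^{2}}\right) + \sqrt{2373 - 1419}\right) \left(-1197 + 2061\right) = \left(\left(1758 \left(- \frac{1}{658}\right) - \frac{2487}{3 + 484}\right) + \sqrt{954}\right) 864 = \left(\left(- \frac{879}{329} - \frac{2487}{487}\right) + 3 \sqrt{106}\right) 864 = \left(- \frac{1246296}{160223} + 3 \sqrt{106}\right) 864 = - \frac{1076799744}{160223} + 2592 \sqrt{106}$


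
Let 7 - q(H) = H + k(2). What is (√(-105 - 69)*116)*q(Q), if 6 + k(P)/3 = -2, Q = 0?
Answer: 3596*I*√174 ≈ 47435.0*I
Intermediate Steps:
k(P) = -24 (k(P) = -18 + 3*(-2) = -18 - 6 = -24)
q(H) = 31 - H (q(H) = 7 - (H - 24) = 7 - (-24 + H) = 7 + (24 - H) = 31 - H)
(√(-105 - 69)*116)*q(Q) = (√(-105 - 69)*116)*(31 - 1*0) = (√(-174)*116)*(31 + 0) = ((I*√174)*116)*31 = (116*I*√174)*31 = 3596*I*√174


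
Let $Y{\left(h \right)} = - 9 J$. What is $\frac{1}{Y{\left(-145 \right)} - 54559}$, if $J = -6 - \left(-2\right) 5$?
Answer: $- \frac{1}{54595} \approx -1.8317 \cdot 10^{-5}$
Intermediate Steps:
$J = 4$ ($J = -6 - -10 = -6 + 10 = 4$)
$Y{\left(h \right)} = -36$ ($Y{\left(h \right)} = \left(-9\right) 4 = -36$)
$\frac{1}{Y{\left(-145 \right)} - 54559} = \frac{1}{-36 - 54559} = \frac{1}{-54595} = - \frac{1}{54595}$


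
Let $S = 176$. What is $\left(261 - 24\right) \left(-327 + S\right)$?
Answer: $-35787$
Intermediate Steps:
$\left(261 - 24\right) \left(-327 + S\right) = \left(261 - 24\right) \left(-327 + 176\right) = 237 \left(-151\right) = -35787$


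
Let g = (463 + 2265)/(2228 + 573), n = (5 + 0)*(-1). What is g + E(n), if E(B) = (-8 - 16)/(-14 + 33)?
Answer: -15392/53219 ≈ -0.28922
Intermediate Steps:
n = -5 (n = 5*(-1) = -5)
g = 2728/2801 ≈ 0.97394
E(B) = -24/19
g + E(n) = 2728/2801 - 24/19 = -15392/53219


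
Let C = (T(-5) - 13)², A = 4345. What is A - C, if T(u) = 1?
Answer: 4201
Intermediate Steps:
C = 144 (C = (1 - 13)² = (-12)² = 144)
A - C = 4345 - 1*144 = 4345 - 144 = 4201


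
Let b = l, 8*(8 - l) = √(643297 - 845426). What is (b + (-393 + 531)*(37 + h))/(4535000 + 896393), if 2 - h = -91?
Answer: 17948/5431393 - I*√202129/43451144 ≈ 0.0033045 - 1.0347e-5*I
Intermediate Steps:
h = 93 (h = 2 - 1*(-91) = 2 + 91 = 93)
l = 8 - I*√202129/8 (l = 8 - √(643297 - 845426)/8 = 8 - I*√202129/8 ≈ 8.0 - 56.198*I)
b = 8 - I*√202129/8 ≈ 8.0 - 56.198*I
(b + (-393 + 531)*(37 + h))/(4535000 + 896393) = ((8 - I*√202129/8) + (-393 + 531)*(37 + 93))/(4535000 + 896393) = ((8 - I*√202129/8) + 138*130)/5431393 = ((8 - I*√202129/8) + 17940)*(1/5431393) = (17948 - I*√202129/8)*(1/5431393) = 17948/5431393 - I*√202129/43451144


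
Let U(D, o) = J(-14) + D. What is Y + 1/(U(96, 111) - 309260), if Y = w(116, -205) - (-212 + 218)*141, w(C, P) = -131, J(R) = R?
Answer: -302066907/309178 ≈ -977.00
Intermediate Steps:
U(D, o) = -14 + D
Y = -977 (Y = -131 - (-212 + 218)*141 = -131 - 6*141 = -131 - 1*846 = -131 - 846 = -977)
Y + 1/(U(96, 111) - 309260) = -977 + 1/((-14 + 96) - 309260) = -977 + 1/(82 - 309260) = -977 + 1/(-309178) = -977 - 1/309178 = -302066907/309178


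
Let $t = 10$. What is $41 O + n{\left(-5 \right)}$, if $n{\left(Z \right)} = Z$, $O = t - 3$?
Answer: $282$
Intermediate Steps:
$O = 7$ ($O = 10 - 3 = 7$)
$41 O + n{\left(-5 \right)} = 41 \cdot 7 - 5 = 287 - 5 = 282$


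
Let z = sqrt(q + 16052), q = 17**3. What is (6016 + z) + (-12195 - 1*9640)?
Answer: -15819 + sqrt(20965) ≈ -15674.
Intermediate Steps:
q = 4913
z = sqrt(20965) (z = sqrt(4913 + 16052) = sqrt(20965) ≈ 144.79)
(6016 + z) + (-12195 - 1*9640) = (6016 + sqrt(20965)) + (-12195 - 1*9640) = (6016 + sqrt(20965)) + (-12195 - 9640) = (6016 + sqrt(20965)) - 21835 = -15819 + sqrt(20965)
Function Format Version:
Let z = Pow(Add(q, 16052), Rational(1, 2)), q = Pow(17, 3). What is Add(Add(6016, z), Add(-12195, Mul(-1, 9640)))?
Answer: Add(-15819, Pow(20965, Rational(1, 2))) ≈ -15674.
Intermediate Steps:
q = 4913
z = Pow(20965, Rational(1, 2)) (z = Pow(Add(4913, 16052), Rational(1, 2)) = Pow(20965, Rational(1, 2)) ≈ 144.79)
Add(Add(6016, z), Add(-12195, Mul(-1, 9640))) = Add(Add(6016, Pow(20965, Rational(1, 2))), Add(-12195, Mul(-1, 9640))) = Add(Add(6016, Pow(20965, Rational(1, 2))), Add(-12195, -9640)) = Add(Add(6016, Pow(20965, Rational(1, 2))), -21835) = Add(-15819, Pow(20965, Rational(1, 2)))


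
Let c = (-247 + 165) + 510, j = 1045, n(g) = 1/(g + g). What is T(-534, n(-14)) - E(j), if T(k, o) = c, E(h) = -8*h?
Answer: 8788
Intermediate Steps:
n(g) = 1/(2*g)
c = 428 (c = -82 + 510 = 428)
T(k, o) = 428
T(-534, n(-14)) - E(j) = 428 - (-8)*1045 = 428 - 1*(-8360) = 428 + 8360 = 8788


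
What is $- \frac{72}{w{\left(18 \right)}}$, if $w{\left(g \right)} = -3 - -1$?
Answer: $36$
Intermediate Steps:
$w{\left(g \right)} = -2$ ($w{\left(g \right)} = -3 + 1 = -2$)
$- \frac{72}{w{\left(18 \right)}} = - \frac{72}{-2} = \left(-72\right) \left(- \frac{1}{2}\right) = 36$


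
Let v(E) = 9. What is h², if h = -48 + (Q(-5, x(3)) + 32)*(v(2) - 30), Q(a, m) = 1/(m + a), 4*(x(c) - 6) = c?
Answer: 535824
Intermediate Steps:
x(c) = 6 + c/4
Q(a, m) = 1/(a + m)
h = -732 (h = -48 + (1/(-5 + (6 + (¼)*3)) + 32)*(9 - 30) = -48 + (1/(-5 + (6 + ¾)) + 32)*(-21) = -48 + (1/(-5 + 27/4) + 32)*(-21) = -48 + (1/(7/4) + 32)*(-21) = -48 + (4/7 + 32)*(-21) = -48 + (228/7)*(-21) = -48 - 684 = -732)
h² = (-732)² = 535824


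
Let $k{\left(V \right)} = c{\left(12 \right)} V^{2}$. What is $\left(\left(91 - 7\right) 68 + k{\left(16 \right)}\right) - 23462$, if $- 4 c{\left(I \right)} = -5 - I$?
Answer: $-16662$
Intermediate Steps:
$c{\left(I \right)} = \frac{5}{4} + \frac{I}{4}$ ($c{\left(I \right)} = - \frac{-5 - I}{4} = \frac{5}{4} + \frac{I}{4}$)
$k{\left(V \right)} = \frac{17 V^{2}}{4}$ ($k{\left(V \right)} = \left(\frac{5}{4} + \frac{1}{4} \cdot 12\right) V^{2} = \left(\frac{5}{4} + 3\right) V^{2} = \frac{17 V^{2}}{4}$)
$\left(\left(91 - 7\right) 68 + k{\left(16 \right)}\right) - 23462 = \left(\left(91 - 7\right) 68 + \frac{17 \cdot 16^{2}}{4}\right) - 23462 = \left(\left(91 + \left(-39 + 32\right)\right) 68 + \frac{17}{4} \cdot 256\right) - 23462 = \left(\left(91 - 7\right) 68 + 1088\right) - 23462 = \left(84 \cdot 68 + 1088\right) - 23462 = \left(5712 + 1088\right) - 23462 = 6800 - 23462 = -16662$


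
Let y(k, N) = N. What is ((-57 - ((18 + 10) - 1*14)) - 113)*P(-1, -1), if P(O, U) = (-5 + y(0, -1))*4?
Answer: 4416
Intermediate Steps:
P(O, U) = -24 (P(O, U) = (-5 - 1)*4 = -6*4 = -24)
((-57 - ((18 + 10) - 1*14)) - 113)*P(-1, -1) = ((-57 - ((18 + 10) - 1*14)) - 113)*(-24) = ((-57 - (28 - 14)) - 113)*(-24) = ((-57 - 1*14) - 113)*(-24) = ((-57 - 14) - 113)*(-24) = (-71 - 113)*(-24) = -184*(-24) = 4416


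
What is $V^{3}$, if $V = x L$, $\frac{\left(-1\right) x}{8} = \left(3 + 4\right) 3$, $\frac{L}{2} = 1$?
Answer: $-37933056$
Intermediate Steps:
$L = 2$ ($L = 2 \cdot 1 = 2$)
$x = -168$ ($x = - 8 \left(3 + 4\right) 3 = - 8 \cdot 7 \cdot 3 = \left(-8\right) 21 = -168$)
$V = -336$ ($V = \left(-168\right) 2 = -336$)
$V^{3} = \left(-336\right)^{3} = -37933056$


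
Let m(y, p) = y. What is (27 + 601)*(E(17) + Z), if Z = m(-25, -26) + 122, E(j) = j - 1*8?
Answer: 66568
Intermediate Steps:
E(j) = -8 + j (E(j) = j - 8 = -8 + j)
Z = 97 (Z = -25 + 122 = 97)
(27 + 601)*(E(17) + Z) = (27 + 601)*((-8 + 17) + 97) = 628*(9 + 97) = 628*106 = 66568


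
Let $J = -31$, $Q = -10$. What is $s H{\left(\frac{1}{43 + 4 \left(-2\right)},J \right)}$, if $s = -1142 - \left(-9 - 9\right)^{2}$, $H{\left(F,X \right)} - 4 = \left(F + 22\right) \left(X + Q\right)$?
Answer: $\frac{46136486}{35} \approx 1.3182 \cdot 10^{6}$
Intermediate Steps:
$H{\left(F,X \right)} = 4 + \left(-10 + X\right) \left(22 + F\right)$ ($H{\left(F,X \right)} = 4 + \left(F + 22\right) \left(X - 10\right) = 4 + \left(22 + F\right) \left(-10 + X\right) = 4 + \left(-10 + X\right) \left(22 + F\right)$)
$s = -1466$ ($s = -1142 - \left(-18\right)^{2} = -1142 - 324 = -1466$)
$s H{\left(\frac{1}{43 + 4 \left(-2\right)},J \right)} = - 1466 \left(-216 - \frac{10}{43 + 4 \left(-2\right)} + 22 \left(-31\right) + \frac{1}{43 + 4 \left(-2\right)} \left(-31\right)\right) = - 1466 \left(-216 - \frac{10}{43 - 8} - 682 + \frac{1}{43 - 8} \left(-31\right)\right) = - 1466 \left(-216 - \frac{10}{35} - 682 + \frac{1}{35} \left(-31\right)\right) = - 1466 \left(-216 - \frac{2}{7} - 682 + \frac{1}{35} \left(-31\right)\right) = - 1466 \left(-216 - \frac{2}{7} - 682 - \frac{31}{35}\right) = \left(-1466\right) \left(- \frac{31471}{35}\right) = \frac{46136486}{35}$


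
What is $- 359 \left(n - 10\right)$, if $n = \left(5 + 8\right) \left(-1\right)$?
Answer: $8257$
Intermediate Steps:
$n = -13$ ($n = 13 \left(-1\right) = -13$)
$- 359 \left(n - 10\right) = - 359 \left(-13 - 10\right) = \left(-359\right) \left(-23\right) = 8257$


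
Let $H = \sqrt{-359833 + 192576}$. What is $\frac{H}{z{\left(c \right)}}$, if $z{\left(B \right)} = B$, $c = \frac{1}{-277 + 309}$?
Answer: $32 i \sqrt{167257} \approx 13087.0 i$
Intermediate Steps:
$c = \frac{1}{32} \approx 0.03125$
$H = i \sqrt{167257}$ ($H = \sqrt{-167257} = i \sqrt{167257} \approx 408.97 i$)
$\frac{H}{z{\left(c \right)}} = i \sqrt{167257} \frac{1}{\frac{1}{32}} = i \sqrt{167257} \cdot 32 = 32 i \sqrt{167257}$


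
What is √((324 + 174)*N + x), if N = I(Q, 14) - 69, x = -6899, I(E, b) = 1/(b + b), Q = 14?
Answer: I*√8083670/14 ≈ 203.08*I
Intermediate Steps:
I(E, b) = 1/(2*b)
N = -1931/28 (N = (½)/14 - 69 = (½)*(1/14) - 69 = 1/28 - 69 = -1931/28 ≈ -68.964)
√((324 + 174)*N + x) = √((324 + 174)*(-1931/28) - 6899) = √(498*(-1931/28) - 6899) = √(-480819/14 - 6899) = √(-577405/14) = I*√8083670/14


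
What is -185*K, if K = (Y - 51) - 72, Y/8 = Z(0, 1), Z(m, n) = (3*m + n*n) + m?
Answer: 21275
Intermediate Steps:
Z(m, n) = n**2 + 4*m (Z(m, n) = (3*m + n**2) + m = (n**2 + 3*m) + m = n**2 + 4*m)
Y = 8 (Y = 8*(1**2 + 4*0) = 8*(1 + 0) = 8*1 = 8)
K = -115 (K = (8 - 51) - 72 = -43 - 72 = -115)
-185*K = -185*(-115) = 21275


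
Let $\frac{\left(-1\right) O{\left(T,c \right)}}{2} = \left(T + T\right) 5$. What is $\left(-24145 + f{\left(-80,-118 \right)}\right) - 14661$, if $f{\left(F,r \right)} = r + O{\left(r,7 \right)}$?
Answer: $-36564$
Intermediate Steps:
$O{\left(T,c \right)} = - 20 T$ ($O{\left(T,c \right)} = - 2 \left(T + T\right) 5 = - 2 \cdot 2 T 5 = - 2 \cdot 10 T = - 20 T$)
$f{\left(F,r \right)} = - 19 r$ ($f{\left(F,r \right)} = r - 20 r = - 19 r$)
$\left(-24145 + f{\left(-80,-118 \right)}\right) - 14661 = \left(-24145 - -2242\right) - 14661 = \left(-24145 + 2242\right) - 14661 = -21903 - 14661 = -36564$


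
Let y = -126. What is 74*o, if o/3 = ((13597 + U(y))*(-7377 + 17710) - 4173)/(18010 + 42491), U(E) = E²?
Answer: 22535984864/20167 ≈ 1.1175e+6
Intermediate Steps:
o = 304540336/20167 (o = 3*(((13597 + (-126)²)*(-7377 + 17710) - 4173)/(18010 + 42491)) = 3*(((13597 + 15876)*10333 - 4173)/60501) = 3*((29473*10333 - 4173)*(1/60501)) = 3*((304544509 - 4173)*(1/60501)) = 3*(304540336*(1/60501)) = 3*(304540336/60501) = 304540336/20167 ≈ 15101.)
74*o = 74*(304540336/20167) = 22535984864/20167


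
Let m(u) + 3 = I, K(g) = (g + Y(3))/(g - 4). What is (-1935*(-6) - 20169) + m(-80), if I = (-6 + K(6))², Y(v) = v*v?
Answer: -34239/4 ≈ -8559.8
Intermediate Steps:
Y(v) = v²
K(g) = (9 + g)/(-4 + g) (K(g) = (g + 3²)/(g - 4) = (g + 9)/(-4 + g) = (9 + g)/(-4 + g))
I = 9/4 (I = (-6 + (9 + 6)/(-4 + 6))² = (-6 + 15/2)² = (3/2)² = 9/4 ≈ 2.2500)
m(u) = -¾ (m(u) = -3 + 9/4 = -¾)
(-1935*(-6) - 20169) + m(-80) = (-1935*(-6) - 20169) - ¾ = (11610 - 20169) - ¾ = -8559 - ¾ = -34239/4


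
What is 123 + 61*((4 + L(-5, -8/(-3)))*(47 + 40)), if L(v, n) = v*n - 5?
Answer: -75944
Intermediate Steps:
L(v, n) = -5 + n*v (L(v, n) = n*v - 5 = -5 + n*v)
123 + 61*((4 + L(-5, -8/(-3)))*(47 + 40)) = 123 + 61*((4 + (-5 - 8/(-3)*(-5)))*(47 + 40)) = 123 + 61*((4 + (-5 - 8*(-1/3)*(-5)))*87) = 123 + 61*((4 + (-5 + (8/3)*(-5)))*87) = 123 + 61*((4 + (-5 - 40/3))*87) = 123 + 61*((4 - 55/3)*87) = 123 + 61*(-43/3*87) = 123 + 61*(-1247) = 123 - 76067 = -75944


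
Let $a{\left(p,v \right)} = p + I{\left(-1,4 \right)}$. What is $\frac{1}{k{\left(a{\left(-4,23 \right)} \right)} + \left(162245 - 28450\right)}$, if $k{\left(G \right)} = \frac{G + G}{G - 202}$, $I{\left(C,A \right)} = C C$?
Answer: $\frac{205}{27427981} \approx 7.4741 \cdot 10^{-6}$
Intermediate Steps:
$I{\left(C,A \right)} = C^{2}$
$a{\left(p,v \right)} = 1 + p$ ($a{\left(p,v \right)} = p + \left(-1\right)^{2} = p + 1 = 1 + p$)
$k{\left(G \right)} = \frac{2 G}{-202 + G}$
$\frac{1}{k{\left(a{\left(-4,23 \right)} \right)} + \left(162245 - 28450\right)} = \frac{1}{\frac{2 \left(1 - 4\right)}{-202 + \left(1 - 4\right)} + \left(162245 - 28450\right)} = \frac{1}{2 \left(-3\right) \frac{1}{-202 - 3} + \left(162245 - 28450\right)} = \frac{1}{2 \left(-3\right) \frac{1}{-205} + 133795} = \frac{1}{2 \left(-3\right) \left(- \frac{1}{205}\right) + 133795} = \frac{1}{\frac{6}{205} + 133795} = \frac{1}{\frac{27427981}{205}} = \frac{205}{27427981}$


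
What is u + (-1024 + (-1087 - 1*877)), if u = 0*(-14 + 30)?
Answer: -2988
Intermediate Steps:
u = 0 (u = 0*16 = 0)
u + (-1024 + (-1087 - 1*877)) = 0 + (-1024 + (-1087 - 1*877)) = 0 + (-1024 + (-1087 - 877)) = 0 + (-1024 - 1964) = 0 - 2988 = -2988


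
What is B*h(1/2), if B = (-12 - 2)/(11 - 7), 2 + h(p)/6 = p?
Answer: 63/2 ≈ 31.500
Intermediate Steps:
h(p) = -12 + 6*p
B = -7/2 (B = -14/4 = -14*¼ = -7/2 ≈ -3.5000)
B*h(1/2) = -7*(-12 + 6/2)/2 = -7*(-12 + 6*(½))/2 = -7*(-12 + 3)/2 = -7/2*(-9) = 63/2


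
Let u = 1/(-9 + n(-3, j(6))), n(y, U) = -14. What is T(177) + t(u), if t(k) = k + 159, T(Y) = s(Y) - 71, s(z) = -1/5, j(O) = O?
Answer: 10092/115 ≈ 87.756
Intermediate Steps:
s(z) = -⅕ (s(z) = -1*⅕ = -⅕)
T(Y) = -356/5 (T(Y) = -⅕ - 71 = -356/5)
u = -1/23 (u = 1/(-9 - 14) = 1/(-23) = -1/23 ≈ -0.043478)
t(k) = 159 + k
T(177) + t(u) = -356/5 + (159 - 1/23) = -356/5 + 3656/23 = 10092/115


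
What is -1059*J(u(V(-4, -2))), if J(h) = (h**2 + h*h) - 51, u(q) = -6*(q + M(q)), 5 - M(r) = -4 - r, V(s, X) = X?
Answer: -1852191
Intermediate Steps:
M(r) = 9 + r (M(r) = 5 - (-4 - r) = 5 + (4 + r) = 9 + r)
u(q) = -54 - 12*q (u(q) = -6*(q + (9 + q)) = -6*(9 + 2*q) = -54 - 12*q)
J(h) = -51 + 2*h**2 (J(h) = (h**2 + h**2) - 51 = 2*h**2 - 51 = -51 + 2*h**2)
-1059*J(u(V(-4, -2))) = -1059*(-51 + 2*(-54 - 12*(-2))**2) = -1059*(-51 + 2*(-54 + 24)**2) = -1059*(-51 + 2*(-30)**2) = -1059*(-51 + 2*900) = -1059*(-51 + 1800) = -1059*1749 = -1852191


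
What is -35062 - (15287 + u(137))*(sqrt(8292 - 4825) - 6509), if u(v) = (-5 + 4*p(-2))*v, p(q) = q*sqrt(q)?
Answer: -35062 + 2*(6509 - sqrt(3467))*(7301 - 548*I*sqrt(2)) ≈ 9.415e+7 - 9.9975e+6*I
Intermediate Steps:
p(q) = q**(3/2)
u(v) = v*(-5 - 8*I*sqrt(2)) (u(v) = (-5 + 4*(-2)**(3/2))*v = (-5 + 4*(-2*I*sqrt(2)))*v = (-5 - 8*I*sqrt(2))*v = v*(-5 - 8*I*sqrt(2)))
-35062 - (15287 + u(137))*(sqrt(8292 - 4825) - 6509) = -35062 - (15287 - 1*137*(5 + 8*I*sqrt(2)))*(sqrt(8292 - 4825) - 6509) = -35062 - (15287 + (-685 - 1096*I*sqrt(2)))*(sqrt(3467) - 6509) = -35062 - (14602 - 1096*I*sqrt(2))*(-6509 + sqrt(3467)) = -35062 - (-6509 + sqrt(3467))*(14602 - 1096*I*sqrt(2))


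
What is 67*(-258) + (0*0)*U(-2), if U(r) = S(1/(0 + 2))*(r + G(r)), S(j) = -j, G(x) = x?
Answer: -17286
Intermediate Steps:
U(r) = -r (U(r) = (-1/(0 + 2))*(r + r) = (-1/2)*(2*r) = (-1*1/2)*(2*r) = -r)
67*(-258) + (0*0)*U(-2) = 67*(-258) + (0*0)*(-1*(-2)) = -17286 + 0*2 = -17286 + 0 = -17286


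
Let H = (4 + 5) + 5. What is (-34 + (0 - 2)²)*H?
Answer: -420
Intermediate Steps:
H = 14 (H = 9 + 5 = 14)
(-34 + (0 - 2)²)*H = (-34 + (0 - 2)²)*14 = (-34 + (-2)²)*14 = (-34 + 4)*14 = -30*14 = -420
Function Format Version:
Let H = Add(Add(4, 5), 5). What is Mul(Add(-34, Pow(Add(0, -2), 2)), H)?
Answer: -420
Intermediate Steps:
H = 14 (H = Add(9, 5) = 14)
Mul(Add(-34, Pow(Add(0, -2), 2)), H) = Mul(Add(-34, Pow(Add(0, -2), 2)), 14) = Mul(Add(-34, Pow(-2, 2)), 14) = Mul(Add(-34, 4), 14) = Mul(-30, 14) = -420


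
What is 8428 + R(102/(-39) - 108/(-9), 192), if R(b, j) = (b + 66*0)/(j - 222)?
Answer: 1643399/195 ≈ 8427.7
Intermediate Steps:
R(b, j) = b/(-222 + j) (R(b, j) = (b + 0)/(-222 + j) = b/(-222 + j))
8428 + R(102/(-39) - 108/(-9), 192) = 8428 + (102/(-39) - 108/(-9))/(-222 + 192) = 8428 + (102*(-1/39) - 108*(-⅑))/(-30) = 8428 + (-34/13 + 12)*(-1/30) = 8428 + (122/13)*(-1/30) = 8428 - 61/195 = 1643399/195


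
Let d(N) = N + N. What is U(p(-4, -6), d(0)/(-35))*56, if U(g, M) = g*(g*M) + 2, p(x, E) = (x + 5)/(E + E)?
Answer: 112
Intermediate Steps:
p(x, E) = (5 + x)/(2*E) (p(x, E) = (5 + x)/((2*E)) = (5 + x)*(1/(2*E)) = (5 + x)/(2*E))
d(N) = 2*N
U(g, M) = 2 + M*g**2 (U(g, M) = g*(M*g) + 2 = M*g**2 + 2 = 2 + M*g**2)
U(p(-4, -6), d(0)/(-35))*56 = (2 + ((2*0)/(-35))*((1/2)*(5 - 4)/(-6))**2)*56 = (2 + (0*(-1/35))*((1/2)*(-1/6)*1)**2)*56 = (2 + 0*(-1/12)**2)*56 = (2 + 0*(1/144))*56 = (2 + 0)*56 = 2*56 = 112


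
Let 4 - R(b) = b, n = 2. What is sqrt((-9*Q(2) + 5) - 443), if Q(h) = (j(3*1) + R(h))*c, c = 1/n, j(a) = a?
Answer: I*sqrt(1842)/2 ≈ 21.459*I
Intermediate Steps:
R(b) = 4 - b
c = 1/2 ≈ 0.50000
Q(h) = 7/2 - h/2 (Q(h) = (3*1 + (4 - h))*(1/2) = (3 + (4 - h))*(1/2) = (7 - h)*(1/2) = 7/2 - h/2)
sqrt((-9*Q(2) + 5) - 443) = sqrt((-9*(7/2 - 1/2*2) + 5) - 443) = sqrt((-9*(7/2 - 1) + 5) - 443) = sqrt((-9*5/2 + 5) - 443) = sqrt((-45/2 + 5) - 443) = sqrt(-35/2 - 443) = sqrt(-921/2) = I*sqrt(1842)/2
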